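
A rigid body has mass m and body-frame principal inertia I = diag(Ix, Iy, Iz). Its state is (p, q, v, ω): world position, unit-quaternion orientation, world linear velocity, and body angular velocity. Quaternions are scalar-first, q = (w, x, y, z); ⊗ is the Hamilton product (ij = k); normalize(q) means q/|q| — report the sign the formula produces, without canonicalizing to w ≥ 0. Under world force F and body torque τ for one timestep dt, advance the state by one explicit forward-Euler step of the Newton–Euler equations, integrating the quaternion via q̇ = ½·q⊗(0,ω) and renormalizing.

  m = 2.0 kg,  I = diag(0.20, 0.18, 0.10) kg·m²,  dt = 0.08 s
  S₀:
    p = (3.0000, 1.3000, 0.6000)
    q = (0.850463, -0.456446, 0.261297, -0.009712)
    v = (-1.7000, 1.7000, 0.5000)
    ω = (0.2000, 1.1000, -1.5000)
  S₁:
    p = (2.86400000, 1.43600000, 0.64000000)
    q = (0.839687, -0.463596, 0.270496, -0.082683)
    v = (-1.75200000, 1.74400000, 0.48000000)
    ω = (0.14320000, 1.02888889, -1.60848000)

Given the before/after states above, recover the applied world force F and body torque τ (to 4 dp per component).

F = (-1.3000, 1.1000, -0.5000)
τ = (-0.0100, -0.1900, -0.1400)

ω₁ − ω₀ = (-0.05680000, -0.07111111, -0.10848000)
precession coupling = (0.1320, -0.0300, -0.0044)
I·α + gyro = (-0.0100, -0.1900, -0.1400)
v₁ − v₀ = (-0.05200000, 0.04400000, -0.02000000)
applied force F = (-1.3000, 1.1000, -0.5000)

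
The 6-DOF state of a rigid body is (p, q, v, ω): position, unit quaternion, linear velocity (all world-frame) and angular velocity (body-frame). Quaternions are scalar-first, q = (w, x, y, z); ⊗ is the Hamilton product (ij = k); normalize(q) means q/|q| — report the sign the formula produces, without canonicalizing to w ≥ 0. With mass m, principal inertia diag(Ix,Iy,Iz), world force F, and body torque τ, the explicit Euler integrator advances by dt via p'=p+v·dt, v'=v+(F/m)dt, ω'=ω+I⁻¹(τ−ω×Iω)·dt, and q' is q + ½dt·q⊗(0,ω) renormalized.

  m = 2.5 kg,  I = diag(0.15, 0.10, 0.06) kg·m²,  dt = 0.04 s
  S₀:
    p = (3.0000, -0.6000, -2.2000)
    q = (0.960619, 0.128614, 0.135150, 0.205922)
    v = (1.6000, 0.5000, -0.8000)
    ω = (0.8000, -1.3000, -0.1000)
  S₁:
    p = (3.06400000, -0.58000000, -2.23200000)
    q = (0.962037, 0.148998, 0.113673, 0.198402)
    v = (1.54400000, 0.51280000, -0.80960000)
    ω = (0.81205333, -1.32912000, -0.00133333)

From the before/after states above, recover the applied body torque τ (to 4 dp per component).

τ = (0.0400, -0.0800, 0.2000)

rate change Δω = (0.01205333, -0.02912000, 0.09866667)
applied torque τ = (0.0400, -0.0800, 0.2000)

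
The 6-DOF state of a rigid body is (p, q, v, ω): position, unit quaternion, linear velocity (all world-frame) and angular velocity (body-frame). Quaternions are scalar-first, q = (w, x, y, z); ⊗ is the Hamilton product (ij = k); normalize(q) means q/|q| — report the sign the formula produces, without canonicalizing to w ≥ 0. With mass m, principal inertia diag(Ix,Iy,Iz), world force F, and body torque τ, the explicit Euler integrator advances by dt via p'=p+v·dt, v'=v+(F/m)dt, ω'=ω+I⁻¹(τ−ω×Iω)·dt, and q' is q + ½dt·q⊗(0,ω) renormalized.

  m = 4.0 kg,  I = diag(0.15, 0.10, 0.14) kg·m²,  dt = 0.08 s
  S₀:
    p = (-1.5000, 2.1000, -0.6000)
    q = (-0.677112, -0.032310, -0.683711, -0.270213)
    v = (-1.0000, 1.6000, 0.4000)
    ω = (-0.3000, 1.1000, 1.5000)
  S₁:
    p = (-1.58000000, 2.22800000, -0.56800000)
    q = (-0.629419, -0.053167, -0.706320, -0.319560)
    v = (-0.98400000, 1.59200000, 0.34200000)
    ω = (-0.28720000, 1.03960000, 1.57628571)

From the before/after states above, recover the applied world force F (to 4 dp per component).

F = (0.8000, -0.4000, -2.9000)

v₁ − v₀ = (0.01600000, -0.00800000, -0.05800000)
m·(v₁−v₀)/dt = (0.8000, -0.4000, -2.9000)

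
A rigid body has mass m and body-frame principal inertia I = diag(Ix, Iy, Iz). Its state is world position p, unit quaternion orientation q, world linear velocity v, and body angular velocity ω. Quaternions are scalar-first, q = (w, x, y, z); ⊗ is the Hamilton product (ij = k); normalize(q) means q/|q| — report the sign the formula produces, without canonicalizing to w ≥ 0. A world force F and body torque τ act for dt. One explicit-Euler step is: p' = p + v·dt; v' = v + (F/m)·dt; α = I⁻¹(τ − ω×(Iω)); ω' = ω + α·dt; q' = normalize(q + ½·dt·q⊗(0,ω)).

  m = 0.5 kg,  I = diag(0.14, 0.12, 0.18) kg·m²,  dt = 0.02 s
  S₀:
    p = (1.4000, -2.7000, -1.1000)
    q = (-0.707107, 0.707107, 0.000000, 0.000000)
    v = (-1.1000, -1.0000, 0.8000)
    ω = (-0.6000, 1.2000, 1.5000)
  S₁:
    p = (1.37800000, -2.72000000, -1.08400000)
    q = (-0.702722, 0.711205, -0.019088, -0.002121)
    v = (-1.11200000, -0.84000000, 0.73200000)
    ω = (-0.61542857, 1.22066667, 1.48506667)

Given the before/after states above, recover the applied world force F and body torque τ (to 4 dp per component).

F = (-0.3000, 4.0000, -1.7000)
τ = (0.0000, 0.1600, -0.1200)

Δω = ω₁−ω₀ = (-0.01542857, 0.02066667, -0.01493333)
τ = I·(Δω/dt) + ω₀×(Iω₀) = (0.0000, 0.1600, -0.1200)
Δv = v₁−v₀ = (-0.01200000, 0.16000000, -0.06800000)
m·(v₁−v₀)/dt = (-0.3000, 4.0000, -1.7000)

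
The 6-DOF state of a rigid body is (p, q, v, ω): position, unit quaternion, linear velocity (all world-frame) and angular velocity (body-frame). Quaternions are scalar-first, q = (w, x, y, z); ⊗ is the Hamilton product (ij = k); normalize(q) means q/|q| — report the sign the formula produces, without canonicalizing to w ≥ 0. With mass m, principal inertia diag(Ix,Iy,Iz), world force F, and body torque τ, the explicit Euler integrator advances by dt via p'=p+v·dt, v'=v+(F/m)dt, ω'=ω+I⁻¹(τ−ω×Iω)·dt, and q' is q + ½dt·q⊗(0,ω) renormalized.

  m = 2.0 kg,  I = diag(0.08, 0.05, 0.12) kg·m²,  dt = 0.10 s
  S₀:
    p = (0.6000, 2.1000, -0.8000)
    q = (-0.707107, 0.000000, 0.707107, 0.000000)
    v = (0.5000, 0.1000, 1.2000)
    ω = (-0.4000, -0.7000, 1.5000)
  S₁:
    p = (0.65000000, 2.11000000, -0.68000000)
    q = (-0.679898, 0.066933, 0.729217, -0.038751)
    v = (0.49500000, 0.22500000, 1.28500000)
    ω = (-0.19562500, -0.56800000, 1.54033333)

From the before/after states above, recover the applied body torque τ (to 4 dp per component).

τ = (0.0900, 0.0900, 0.0400)

ω₁ − ω₀ = (0.20437500, 0.13200000, 0.04033333)
gyro term ω₀×Iω₀ = (-0.0735, 0.0240, -0.0084)
τ = I·(Δω/dt) + ω₀×(Iω₀) = (0.0900, 0.0900, 0.0400)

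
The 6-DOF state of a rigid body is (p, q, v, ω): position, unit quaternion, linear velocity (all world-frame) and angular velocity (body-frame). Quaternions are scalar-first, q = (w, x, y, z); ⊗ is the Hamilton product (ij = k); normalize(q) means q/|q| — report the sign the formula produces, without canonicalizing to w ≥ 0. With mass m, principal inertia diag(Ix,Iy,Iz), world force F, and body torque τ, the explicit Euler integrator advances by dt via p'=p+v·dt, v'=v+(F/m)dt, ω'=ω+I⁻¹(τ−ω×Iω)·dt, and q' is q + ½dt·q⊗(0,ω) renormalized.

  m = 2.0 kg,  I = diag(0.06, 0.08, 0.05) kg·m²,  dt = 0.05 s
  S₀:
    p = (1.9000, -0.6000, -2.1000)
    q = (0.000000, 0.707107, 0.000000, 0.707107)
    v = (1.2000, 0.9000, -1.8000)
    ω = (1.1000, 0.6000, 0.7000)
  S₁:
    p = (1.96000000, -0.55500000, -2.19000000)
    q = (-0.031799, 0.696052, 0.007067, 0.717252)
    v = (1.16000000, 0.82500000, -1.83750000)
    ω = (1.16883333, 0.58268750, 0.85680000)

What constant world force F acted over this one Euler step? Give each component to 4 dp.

velocity change Δv = (-0.04000000, -0.07500000, -0.03750000)
m·(v₁−v₀)/dt = (-1.6000, -3.0000, -1.5000)

F = (-1.6000, -3.0000, -1.5000)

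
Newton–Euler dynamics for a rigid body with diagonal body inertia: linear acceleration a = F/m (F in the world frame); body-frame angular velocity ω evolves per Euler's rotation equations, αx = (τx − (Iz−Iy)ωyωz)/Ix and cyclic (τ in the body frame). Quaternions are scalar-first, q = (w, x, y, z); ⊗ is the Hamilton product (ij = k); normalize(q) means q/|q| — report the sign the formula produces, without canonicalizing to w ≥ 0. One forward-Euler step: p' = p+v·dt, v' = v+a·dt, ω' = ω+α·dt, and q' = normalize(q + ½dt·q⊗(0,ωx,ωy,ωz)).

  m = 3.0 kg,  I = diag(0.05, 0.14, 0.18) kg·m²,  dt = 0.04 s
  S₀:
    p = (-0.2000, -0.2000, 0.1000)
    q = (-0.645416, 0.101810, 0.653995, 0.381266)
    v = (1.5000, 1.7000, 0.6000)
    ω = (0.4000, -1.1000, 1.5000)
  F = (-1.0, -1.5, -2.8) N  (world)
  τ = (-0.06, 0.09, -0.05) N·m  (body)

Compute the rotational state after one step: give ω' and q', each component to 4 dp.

precession coupling ω×(Iω) = (-0.0660, -0.0780, -0.0396)
(τ − ω×Iω)/I = (0.1200, 1.2000, -0.0578)
ω' = ω + α·dt = (0.4048, -1.0520, 1.4977)
2q̇ = q⊗(0,ω) = (0.1067715, 1.1422187, 0.7097490, -1.3417130)
q + ½dt·q⊗(0,ω), renormalized = (-0.6428, 0.1246, 0.6677, 0.3542)

ω' = (0.4048, -1.0520, 1.4977)
q' = (-0.6428, 0.1246, 0.6677, 0.3542)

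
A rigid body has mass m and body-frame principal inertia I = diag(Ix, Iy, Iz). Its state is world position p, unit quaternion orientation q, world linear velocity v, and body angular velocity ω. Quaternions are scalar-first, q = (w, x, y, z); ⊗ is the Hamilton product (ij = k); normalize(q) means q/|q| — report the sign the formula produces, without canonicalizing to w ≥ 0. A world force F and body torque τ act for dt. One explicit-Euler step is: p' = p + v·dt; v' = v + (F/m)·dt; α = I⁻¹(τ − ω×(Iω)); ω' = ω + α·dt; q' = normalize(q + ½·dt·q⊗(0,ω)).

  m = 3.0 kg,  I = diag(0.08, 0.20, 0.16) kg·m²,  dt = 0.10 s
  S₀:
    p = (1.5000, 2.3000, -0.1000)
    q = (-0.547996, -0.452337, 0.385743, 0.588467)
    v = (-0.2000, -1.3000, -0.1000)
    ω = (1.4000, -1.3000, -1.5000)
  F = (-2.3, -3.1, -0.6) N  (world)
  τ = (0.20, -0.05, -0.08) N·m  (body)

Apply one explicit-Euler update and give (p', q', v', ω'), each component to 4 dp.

p' = (1.4800, 2.1700, -0.1100)
q' = (-0.4439, -0.4779, 0.4255, 0.6274)
v' = (-0.2767, -1.4033, -0.1200)
ω' = (1.7475, -1.4090, -1.4135)

gyro term ω×Iω = (-0.0780, 0.1680, -0.2184)
α = I⁻¹(τ − ω×Iω) = (3.4750, -1.0900, 0.8650)
ω' = ω + α·dt = (1.7475, -1.4090, -1.4135)
Hamilton product q⊗(0,ω) = (2.0174382, -0.5808018, 0.8577431, 0.8699919)
q' = normalize(q + ½dt·q⊗(0,ω)) = (-0.4439, -0.4779, 0.4255, 0.6274)
a = (-0.7667, -1.0333, -0.2000)
new position p' = (1.4800, 2.1700, -0.1100)
new velocity v' = (-0.2767, -1.4033, -0.1200)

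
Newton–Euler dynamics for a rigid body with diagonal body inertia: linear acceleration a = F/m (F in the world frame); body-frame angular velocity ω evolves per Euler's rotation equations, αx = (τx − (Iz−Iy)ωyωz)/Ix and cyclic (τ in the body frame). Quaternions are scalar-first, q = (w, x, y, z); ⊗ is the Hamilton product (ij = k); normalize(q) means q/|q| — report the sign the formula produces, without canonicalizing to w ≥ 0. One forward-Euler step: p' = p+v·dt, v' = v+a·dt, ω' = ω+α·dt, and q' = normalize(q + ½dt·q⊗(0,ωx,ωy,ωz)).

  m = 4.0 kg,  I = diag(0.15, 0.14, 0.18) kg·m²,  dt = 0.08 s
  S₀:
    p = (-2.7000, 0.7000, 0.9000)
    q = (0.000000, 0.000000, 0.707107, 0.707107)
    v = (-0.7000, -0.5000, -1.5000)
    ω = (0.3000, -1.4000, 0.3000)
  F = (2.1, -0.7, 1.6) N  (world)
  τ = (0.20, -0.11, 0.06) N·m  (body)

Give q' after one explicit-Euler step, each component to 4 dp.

q' = (0.0311, 0.0480, 0.7144, 0.6974)

2q̇ = q⊗(0,ω) = (0.7778177, 1.2020819, 0.2121321, -0.2121321)
q' = normalize(q + ½dt·q⊗(0,ω)) = (0.0311, 0.0480, 0.7144, 0.6974)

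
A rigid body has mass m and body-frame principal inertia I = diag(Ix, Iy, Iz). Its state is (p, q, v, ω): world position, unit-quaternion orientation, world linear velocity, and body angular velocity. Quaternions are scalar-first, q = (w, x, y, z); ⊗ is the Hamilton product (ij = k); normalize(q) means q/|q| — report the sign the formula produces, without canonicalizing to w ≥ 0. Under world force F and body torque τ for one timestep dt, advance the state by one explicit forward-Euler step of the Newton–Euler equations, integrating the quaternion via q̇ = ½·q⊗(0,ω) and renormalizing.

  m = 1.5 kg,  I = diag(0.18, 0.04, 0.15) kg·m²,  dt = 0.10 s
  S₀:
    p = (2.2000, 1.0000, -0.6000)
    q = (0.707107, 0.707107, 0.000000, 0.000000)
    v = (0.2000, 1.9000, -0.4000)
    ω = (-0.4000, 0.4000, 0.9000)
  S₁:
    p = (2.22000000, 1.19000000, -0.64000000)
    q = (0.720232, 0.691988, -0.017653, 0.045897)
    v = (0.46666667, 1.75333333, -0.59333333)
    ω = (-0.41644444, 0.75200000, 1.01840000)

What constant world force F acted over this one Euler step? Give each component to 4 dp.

F = (4.0000, -2.2000, -2.9000)

v₁ − v₀ = (0.26666667, -0.14666667, -0.19333333)
F = m·Δv/dt = (4.0000, -2.2000, -2.9000)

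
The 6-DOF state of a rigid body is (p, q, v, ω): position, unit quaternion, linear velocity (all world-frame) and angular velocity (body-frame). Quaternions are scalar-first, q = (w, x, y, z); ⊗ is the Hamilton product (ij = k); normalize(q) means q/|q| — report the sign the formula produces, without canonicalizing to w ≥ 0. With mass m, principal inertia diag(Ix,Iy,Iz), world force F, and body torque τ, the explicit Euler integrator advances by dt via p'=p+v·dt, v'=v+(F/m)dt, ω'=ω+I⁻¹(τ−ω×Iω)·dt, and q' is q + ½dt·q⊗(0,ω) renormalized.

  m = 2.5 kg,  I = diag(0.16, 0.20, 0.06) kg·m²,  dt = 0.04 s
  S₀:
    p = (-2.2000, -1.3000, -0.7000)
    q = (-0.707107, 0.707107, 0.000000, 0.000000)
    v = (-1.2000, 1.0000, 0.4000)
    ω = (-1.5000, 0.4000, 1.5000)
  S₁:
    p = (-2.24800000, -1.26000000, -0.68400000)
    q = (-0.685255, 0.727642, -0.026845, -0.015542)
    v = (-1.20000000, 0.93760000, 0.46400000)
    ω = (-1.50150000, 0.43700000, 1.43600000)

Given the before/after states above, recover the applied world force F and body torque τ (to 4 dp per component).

Δv = v₁−v₀ = (0.00000000, -0.06240000, 0.06400000)
applied force F = (0.0000, -3.9000, 4.0000)
rate change Δω = (-0.00150000, 0.03700000, -0.06400000)
precession coupling = (-0.0840, -0.2250, -0.0240)
τ = I·(Δω/dt) + ω₀×(Iω₀) = (-0.0900, -0.0400, -0.1200)

F = (0.0000, -3.9000, 4.0000)
τ = (-0.0900, -0.0400, -0.1200)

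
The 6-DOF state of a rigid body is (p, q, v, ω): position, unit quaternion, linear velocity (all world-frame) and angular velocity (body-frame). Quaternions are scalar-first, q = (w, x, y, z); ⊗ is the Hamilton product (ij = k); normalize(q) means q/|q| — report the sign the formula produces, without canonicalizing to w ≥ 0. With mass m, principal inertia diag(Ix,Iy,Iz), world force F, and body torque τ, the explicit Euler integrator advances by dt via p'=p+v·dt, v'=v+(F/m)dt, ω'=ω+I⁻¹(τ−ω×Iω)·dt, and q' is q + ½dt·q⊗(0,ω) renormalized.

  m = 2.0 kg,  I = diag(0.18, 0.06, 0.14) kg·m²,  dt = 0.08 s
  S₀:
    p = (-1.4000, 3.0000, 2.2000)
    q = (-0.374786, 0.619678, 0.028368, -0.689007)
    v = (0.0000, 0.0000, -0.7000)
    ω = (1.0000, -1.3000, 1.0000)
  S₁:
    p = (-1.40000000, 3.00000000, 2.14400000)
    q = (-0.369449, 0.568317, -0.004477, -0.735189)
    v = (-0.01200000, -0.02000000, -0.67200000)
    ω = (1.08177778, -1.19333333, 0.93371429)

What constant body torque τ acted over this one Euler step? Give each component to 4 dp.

τ = (0.0800, 0.1200, 0.0400)

Δω = ω₁−ω₀ = (0.08177778, 0.10666667, -0.06628571)
gyro term ω₀×Iω₀ = (-0.1040, 0.0400, 0.1560)
I·α + gyro = (0.0800, 0.1200, 0.0400)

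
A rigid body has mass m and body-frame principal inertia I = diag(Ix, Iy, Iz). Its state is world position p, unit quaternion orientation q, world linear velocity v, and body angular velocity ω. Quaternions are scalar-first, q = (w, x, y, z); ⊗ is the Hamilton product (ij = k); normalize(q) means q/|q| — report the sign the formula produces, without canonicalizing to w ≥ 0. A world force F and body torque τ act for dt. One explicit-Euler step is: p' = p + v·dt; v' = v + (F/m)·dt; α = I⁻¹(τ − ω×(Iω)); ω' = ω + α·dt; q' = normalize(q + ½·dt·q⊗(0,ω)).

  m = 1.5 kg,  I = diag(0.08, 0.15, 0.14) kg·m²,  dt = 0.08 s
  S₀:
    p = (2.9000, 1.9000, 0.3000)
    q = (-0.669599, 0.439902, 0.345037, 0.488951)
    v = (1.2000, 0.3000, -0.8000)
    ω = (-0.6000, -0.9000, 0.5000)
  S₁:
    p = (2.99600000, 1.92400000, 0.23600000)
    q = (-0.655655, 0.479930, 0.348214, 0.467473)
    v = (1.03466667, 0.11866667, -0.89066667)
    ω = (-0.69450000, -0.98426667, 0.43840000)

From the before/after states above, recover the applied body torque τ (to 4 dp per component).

rate change Δω = (-0.09450000, -0.08426667, -0.06160000)
gyro term ω₀×Iω₀ = (0.0045, 0.0180, 0.0378)
τ = I·(Δω/dt) + ω₀×(Iω₀) = (-0.0900, -0.1400, -0.0700)

τ = (-0.0900, -0.1400, -0.0700)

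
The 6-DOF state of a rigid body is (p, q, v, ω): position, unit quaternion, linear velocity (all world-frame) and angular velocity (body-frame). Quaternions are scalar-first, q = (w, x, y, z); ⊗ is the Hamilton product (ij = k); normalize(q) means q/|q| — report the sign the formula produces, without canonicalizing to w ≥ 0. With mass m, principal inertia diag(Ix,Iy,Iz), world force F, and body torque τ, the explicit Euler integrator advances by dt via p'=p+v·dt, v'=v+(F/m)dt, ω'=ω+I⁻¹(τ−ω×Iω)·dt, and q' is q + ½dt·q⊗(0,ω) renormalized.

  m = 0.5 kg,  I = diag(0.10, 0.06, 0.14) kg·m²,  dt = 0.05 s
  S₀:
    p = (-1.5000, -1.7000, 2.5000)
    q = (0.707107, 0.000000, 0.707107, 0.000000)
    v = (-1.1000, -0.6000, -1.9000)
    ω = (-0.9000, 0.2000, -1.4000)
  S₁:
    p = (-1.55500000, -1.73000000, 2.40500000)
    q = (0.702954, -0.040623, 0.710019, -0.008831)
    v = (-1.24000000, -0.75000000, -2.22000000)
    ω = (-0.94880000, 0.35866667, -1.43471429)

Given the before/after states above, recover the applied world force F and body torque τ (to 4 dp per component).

F = (-1.4000, -1.5000, -3.2000)
τ = (-0.1200, 0.1400, -0.0900)

velocity change Δv = (-0.14000000, -0.15000000, -0.32000000)
F = m·Δv/dt = (-1.4000, -1.5000, -3.2000)
rate change Δω = (-0.04880000, 0.15866667, -0.03471429)
gyro term ω₀×Iω₀ = (-0.0224, -0.0504, 0.0072)
applied torque τ = (-0.1200, 0.1400, -0.0900)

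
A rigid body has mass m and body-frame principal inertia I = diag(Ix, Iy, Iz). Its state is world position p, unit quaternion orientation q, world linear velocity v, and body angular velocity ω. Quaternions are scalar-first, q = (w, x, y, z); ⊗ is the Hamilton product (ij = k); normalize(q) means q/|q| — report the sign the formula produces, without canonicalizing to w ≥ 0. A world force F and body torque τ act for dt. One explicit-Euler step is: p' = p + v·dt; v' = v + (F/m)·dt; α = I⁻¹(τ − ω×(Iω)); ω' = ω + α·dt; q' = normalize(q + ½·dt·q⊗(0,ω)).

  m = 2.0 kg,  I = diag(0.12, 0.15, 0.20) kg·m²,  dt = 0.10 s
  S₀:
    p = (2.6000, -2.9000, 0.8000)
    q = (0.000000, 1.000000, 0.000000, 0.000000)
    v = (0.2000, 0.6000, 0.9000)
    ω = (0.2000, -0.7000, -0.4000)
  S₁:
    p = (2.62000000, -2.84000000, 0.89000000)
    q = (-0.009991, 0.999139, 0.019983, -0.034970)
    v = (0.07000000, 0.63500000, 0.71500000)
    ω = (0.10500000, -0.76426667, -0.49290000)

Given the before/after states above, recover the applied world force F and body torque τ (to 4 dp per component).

Δv = v₁−v₀ = (-0.13000000, 0.03500000, -0.18500000)
applied force F = (-2.6000, 0.7000, -3.7000)
rate change Δω = (-0.09500000, -0.06426667, -0.09290000)
τ = I·(Δω/dt) + ω₀×(Iω₀) = (-0.1000, -0.0900, -0.1900)

F = (-2.6000, 0.7000, -3.7000)
τ = (-0.1000, -0.0900, -0.1900)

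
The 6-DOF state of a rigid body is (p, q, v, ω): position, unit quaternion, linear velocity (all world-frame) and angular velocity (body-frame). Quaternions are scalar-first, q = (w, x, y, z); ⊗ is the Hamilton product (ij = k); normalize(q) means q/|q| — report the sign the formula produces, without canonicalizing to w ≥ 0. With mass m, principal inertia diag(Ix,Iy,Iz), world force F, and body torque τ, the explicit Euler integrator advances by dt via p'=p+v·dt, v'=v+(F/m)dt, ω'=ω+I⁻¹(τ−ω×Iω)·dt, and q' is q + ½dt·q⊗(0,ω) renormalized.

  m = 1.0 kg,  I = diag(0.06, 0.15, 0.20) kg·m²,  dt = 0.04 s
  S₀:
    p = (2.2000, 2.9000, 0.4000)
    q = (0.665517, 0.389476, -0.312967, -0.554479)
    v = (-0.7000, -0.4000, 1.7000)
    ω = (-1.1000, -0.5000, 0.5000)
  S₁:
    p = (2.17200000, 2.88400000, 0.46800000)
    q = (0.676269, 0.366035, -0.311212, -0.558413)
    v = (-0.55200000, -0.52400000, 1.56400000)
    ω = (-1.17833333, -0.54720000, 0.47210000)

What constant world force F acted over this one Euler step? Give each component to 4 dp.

v₁ − v₀ = (0.14800000, -0.12400000, -0.13600000)
F = m·Δv/dt = (3.7000, -3.1000, -3.4000)

F = (3.7000, -3.1000, -3.4000)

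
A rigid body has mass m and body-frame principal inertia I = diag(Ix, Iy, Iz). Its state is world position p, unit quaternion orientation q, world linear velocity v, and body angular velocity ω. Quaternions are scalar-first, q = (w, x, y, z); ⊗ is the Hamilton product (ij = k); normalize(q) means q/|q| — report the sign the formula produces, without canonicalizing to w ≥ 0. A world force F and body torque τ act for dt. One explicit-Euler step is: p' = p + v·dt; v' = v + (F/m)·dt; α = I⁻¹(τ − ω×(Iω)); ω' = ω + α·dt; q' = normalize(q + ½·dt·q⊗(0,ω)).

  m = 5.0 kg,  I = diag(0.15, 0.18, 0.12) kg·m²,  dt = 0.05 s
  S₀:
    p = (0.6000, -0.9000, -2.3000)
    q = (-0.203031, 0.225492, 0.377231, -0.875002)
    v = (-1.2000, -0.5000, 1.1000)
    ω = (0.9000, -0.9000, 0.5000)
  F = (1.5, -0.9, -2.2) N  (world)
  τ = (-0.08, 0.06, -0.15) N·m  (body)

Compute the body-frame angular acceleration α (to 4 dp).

α = (-0.7133, 0.2583, -1.0475)

precession coupling ω×(Iω) = (0.0270, 0.0135, -0.0243)
angular accel α = (-0.7133, 0.2583, -1.0475)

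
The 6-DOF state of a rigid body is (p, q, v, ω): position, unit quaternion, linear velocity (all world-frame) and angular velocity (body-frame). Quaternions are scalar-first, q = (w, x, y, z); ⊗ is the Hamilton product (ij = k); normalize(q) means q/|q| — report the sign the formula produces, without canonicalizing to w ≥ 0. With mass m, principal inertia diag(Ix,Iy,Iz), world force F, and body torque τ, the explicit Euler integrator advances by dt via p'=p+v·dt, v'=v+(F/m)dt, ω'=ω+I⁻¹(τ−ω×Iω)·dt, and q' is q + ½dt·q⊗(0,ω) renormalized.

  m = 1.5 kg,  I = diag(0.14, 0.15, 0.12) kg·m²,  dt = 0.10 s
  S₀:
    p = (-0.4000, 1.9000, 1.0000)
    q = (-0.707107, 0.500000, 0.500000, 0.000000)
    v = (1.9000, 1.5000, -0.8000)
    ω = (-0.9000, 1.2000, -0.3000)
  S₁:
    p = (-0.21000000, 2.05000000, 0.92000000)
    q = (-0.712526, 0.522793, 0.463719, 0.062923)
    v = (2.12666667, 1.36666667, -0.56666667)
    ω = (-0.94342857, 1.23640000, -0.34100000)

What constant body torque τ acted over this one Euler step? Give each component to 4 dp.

τ = (-0.0500, 0.0600, -0.0600)

Δω = ω₁−ω₀ = (-0.04342857, 0.03640000, -0.04100000)
precession coupling = (0.0108, 0.0054, -0.0108)
I·α + gyro = (-0.0500, 0.0600, -0.0600)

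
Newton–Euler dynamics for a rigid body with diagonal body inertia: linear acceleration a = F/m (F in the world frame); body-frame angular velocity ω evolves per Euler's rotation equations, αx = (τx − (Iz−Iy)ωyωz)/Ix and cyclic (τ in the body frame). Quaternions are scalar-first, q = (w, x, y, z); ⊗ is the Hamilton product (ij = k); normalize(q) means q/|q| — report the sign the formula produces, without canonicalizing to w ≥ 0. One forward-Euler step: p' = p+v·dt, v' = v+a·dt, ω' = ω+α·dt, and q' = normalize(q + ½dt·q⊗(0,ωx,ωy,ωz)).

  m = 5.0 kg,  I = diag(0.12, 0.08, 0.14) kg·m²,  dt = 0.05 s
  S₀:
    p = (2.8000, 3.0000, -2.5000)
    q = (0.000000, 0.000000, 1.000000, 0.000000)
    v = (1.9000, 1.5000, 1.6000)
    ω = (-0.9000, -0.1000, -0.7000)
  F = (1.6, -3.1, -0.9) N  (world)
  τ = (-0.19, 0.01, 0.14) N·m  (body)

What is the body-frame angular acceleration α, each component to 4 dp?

gyro term ω×Iω = (0.0042, -0.0126, -0.0036)
α = I⁻¹(τ − ω×Iω) = (-1.6183, 0.2825, 1.0257)

α = (-1.6183, 0.2825, 1.0257)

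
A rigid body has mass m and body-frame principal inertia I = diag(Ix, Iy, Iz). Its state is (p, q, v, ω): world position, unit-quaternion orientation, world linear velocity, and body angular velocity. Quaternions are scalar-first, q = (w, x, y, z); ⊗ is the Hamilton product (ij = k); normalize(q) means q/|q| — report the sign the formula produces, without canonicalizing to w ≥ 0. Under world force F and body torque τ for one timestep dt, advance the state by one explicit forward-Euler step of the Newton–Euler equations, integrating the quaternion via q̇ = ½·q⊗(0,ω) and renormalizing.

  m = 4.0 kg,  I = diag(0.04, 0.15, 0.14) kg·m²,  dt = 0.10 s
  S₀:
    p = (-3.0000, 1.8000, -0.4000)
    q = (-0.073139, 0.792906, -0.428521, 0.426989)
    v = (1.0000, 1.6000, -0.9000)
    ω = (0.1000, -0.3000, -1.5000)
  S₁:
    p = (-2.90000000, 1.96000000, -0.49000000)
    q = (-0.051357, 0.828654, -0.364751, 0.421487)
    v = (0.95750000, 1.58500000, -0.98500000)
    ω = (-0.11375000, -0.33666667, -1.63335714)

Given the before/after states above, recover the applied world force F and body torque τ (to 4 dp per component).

Δv = v₁−v₀ = (-0.04250000, -0.01500000, -0.08500000)
m·(v₁−v₀)/dt = (-1.7000, -0.6000, -3.4000)
ω₁ − ω₀ = (-0.21375000, -0.03666667, -0.13335714)
gyro term ω₀×Iω₀ = (-0.0045, 0.0150, -0.0033)
applied torque τ = (-0.0900, -0.0400, -0.1900)

F = (-1.7000, -0.6000, -3.4000)
τ = (-0.0900, -0.0400, -0.1900)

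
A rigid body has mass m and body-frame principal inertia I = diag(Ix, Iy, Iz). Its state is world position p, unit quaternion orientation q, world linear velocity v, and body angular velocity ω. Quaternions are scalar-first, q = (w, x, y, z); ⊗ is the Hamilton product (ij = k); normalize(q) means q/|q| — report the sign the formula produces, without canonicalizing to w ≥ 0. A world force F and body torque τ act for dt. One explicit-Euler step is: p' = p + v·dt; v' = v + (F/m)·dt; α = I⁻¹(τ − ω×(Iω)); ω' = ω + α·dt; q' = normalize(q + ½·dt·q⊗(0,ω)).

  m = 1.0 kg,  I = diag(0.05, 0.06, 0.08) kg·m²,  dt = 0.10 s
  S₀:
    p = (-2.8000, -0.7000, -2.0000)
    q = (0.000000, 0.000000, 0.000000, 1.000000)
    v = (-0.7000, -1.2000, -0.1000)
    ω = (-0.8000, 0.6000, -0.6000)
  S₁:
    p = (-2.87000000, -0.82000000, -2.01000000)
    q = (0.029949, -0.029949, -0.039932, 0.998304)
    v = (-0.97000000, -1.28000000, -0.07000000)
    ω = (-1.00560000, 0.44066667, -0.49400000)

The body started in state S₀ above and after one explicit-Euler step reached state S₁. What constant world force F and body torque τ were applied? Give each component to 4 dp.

Δω = ω₁−ω₀ = (-0.20560000, -0.15933333, 0.10600000)
ω₀×(Iω₀) = (-0.0072, -0.0144, -0.0048)
I·α + gyro = (-0.1100, -0.1100, 0.0800)
v₁ − v₀ = (-0.27000000, -0.08000000, 0.03000000)
m·(v₁−v₀)/dt = (-2.7000, -0.8000, 0.3000)

F = (-2.7000, -0.8000, 0.3000)
τ = (-0.1100, -0.1100, 0.0800)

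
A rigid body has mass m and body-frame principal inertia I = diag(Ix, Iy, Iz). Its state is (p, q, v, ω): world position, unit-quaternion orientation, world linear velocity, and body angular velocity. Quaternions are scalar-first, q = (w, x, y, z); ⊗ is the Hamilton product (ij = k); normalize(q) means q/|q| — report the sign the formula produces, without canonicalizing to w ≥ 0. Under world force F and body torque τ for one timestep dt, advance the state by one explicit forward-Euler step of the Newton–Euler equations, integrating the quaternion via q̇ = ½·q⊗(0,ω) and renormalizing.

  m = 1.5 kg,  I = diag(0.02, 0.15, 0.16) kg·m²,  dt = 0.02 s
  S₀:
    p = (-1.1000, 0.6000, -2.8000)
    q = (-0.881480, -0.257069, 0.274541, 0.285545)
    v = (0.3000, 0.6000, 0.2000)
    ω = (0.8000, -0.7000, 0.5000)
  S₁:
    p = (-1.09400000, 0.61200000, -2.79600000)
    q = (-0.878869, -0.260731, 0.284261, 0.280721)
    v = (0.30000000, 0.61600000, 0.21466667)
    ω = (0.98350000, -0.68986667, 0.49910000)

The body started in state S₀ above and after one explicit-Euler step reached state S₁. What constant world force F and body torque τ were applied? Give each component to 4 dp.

F = (0.0000, 1.2000, 1.1000)
τ = (0.1800, 0.0200, -0.0800)

velocity change Δv = (0.00000000, 0.01600000, 0.01466667)
m·(v₁−v₀)/dt = (0.0000, 1.2000, 1.1000)
ω₁ − ω₀ = (0.18350000, 0.01013333, -0.00090000)
applied torque τ = (0.1800, 0.0200, -0.0800)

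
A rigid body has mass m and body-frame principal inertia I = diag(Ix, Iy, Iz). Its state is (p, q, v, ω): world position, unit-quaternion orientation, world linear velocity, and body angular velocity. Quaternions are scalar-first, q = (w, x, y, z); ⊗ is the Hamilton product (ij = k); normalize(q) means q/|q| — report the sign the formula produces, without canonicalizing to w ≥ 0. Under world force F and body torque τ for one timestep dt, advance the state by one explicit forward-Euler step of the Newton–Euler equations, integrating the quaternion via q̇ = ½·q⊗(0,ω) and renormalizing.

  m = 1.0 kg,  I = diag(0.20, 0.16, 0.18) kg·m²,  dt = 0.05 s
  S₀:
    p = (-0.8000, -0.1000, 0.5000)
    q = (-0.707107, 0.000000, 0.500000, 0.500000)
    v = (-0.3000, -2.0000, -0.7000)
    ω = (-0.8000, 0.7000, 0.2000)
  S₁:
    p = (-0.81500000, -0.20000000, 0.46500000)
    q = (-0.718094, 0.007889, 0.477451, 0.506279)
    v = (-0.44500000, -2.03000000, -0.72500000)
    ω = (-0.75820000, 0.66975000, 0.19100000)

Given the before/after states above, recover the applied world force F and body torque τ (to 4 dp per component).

v₁ − v₀ = (-0.14500000, -0.03000000, -0.02500000)
m·(v₁−v₀)/dt = (-2.9000, -0.6000, -0.5000)
ω₁ − ω₀ = (0.04180000, -0.03025000, -0.00900000)
applied torque τ = (0.1700, -0.1000, -0.0100)

F = (-2.9000, -0.6000, -0.5000)
τ = (0.1700, -0.1000, -0.0100)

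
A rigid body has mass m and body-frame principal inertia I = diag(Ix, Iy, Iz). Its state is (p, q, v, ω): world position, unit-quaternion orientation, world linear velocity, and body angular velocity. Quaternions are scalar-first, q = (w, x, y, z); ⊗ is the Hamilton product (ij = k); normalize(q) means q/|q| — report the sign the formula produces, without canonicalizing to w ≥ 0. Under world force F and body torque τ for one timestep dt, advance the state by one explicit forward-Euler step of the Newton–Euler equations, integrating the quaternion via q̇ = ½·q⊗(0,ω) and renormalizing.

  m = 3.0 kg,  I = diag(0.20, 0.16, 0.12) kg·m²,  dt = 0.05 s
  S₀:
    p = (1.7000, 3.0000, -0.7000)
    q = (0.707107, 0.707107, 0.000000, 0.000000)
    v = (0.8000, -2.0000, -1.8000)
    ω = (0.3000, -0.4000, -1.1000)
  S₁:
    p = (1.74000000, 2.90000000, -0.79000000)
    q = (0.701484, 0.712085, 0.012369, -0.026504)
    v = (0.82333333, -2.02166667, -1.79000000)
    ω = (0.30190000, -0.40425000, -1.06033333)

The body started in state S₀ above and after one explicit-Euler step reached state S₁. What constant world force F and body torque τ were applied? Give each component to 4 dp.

Δω = ω₁−ω₀ = (0.00190000, -0.00425000, 0.03966667)
I·α + gyro = (-0.0100, -0.0400, 0.1000)
Δv = v₁−v₀ = (0.02333333, -0.02166667, 0.01000000)
F = m·Δv/dt = (1.4000, -1.3000, 0.6000)

F = (1.4000, -1.3000, 0.6000)
τ = (-0.0100, -0.0400, 0.1000)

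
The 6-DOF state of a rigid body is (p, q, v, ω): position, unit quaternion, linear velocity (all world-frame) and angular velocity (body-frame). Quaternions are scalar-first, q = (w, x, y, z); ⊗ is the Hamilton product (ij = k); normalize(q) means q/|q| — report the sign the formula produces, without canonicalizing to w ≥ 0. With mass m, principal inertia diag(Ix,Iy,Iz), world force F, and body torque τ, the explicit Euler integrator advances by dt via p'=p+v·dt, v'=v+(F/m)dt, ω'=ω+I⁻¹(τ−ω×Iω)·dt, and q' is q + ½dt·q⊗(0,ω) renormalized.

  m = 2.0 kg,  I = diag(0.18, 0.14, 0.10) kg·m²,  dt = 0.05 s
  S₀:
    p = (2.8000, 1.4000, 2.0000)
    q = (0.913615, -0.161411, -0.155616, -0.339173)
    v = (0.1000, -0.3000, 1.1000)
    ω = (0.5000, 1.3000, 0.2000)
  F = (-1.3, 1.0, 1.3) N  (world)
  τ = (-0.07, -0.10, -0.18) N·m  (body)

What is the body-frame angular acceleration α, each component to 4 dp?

precession coupling ω×(Iω) = (-0.0104, 0.0080, -0.0260)
α = I⁻¹(τ − ω×Iω) = (-0.3311, -0.7714, -1.5400)

α = (-0.3311, -0.7714, -1.5400)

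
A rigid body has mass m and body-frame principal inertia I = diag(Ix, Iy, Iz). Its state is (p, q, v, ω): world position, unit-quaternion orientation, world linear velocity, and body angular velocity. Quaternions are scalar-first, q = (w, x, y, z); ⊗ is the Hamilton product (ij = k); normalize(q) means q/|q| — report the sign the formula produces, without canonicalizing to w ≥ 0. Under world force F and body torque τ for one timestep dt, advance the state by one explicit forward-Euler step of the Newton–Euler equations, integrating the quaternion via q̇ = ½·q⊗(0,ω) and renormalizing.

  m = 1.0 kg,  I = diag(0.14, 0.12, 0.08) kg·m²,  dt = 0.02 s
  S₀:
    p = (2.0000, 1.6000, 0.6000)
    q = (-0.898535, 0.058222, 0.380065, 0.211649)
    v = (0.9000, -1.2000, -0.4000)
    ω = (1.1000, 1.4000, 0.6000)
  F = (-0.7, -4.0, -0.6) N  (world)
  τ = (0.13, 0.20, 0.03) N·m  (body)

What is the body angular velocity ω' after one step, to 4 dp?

(τ − ω×Iω)/I = (1.1686, 1.3367, 0.7600)
ω' = ω + α·dt = (1.1234, 1.4267, 0.6152)

ω' = (1.1234, 1.4267, 0.6152)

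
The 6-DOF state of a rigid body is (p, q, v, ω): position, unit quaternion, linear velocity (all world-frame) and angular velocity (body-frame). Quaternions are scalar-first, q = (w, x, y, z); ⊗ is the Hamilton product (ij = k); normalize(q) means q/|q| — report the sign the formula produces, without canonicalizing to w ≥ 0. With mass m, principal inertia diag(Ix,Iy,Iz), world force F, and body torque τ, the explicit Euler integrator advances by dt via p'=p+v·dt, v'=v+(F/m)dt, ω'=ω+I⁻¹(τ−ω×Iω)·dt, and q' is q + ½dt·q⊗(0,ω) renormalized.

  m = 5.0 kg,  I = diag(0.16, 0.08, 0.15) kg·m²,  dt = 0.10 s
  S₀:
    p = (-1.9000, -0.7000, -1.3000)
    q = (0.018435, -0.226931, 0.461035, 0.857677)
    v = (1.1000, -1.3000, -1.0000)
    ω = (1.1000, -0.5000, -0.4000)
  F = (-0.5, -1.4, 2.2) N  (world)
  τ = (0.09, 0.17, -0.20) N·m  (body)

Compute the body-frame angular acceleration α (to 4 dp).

α = (0.4750, 2.1800, -1.6267)

gyro term ω×Iω = (0.0140, -0.0044, 0.0440)
(τ − ω×Iω)/I = (0.4750, 2.1800, -1.6267)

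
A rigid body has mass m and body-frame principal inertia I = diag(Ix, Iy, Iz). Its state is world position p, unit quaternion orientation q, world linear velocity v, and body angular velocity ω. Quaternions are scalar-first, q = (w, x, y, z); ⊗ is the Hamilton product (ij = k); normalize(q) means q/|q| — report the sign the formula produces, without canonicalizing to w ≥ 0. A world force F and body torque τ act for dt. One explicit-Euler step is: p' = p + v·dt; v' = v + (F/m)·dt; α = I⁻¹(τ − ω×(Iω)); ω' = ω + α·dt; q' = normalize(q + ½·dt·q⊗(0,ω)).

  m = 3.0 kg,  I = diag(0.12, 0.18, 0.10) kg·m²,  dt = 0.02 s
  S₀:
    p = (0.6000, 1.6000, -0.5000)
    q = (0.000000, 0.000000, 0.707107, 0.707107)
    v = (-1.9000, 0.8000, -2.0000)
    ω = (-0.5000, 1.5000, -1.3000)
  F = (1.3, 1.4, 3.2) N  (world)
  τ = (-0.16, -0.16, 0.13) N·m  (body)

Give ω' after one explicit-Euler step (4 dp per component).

ω' = (-0.5527, 1.4808, -1.2650)

ω×(Iω) gyroscopic = (0.1560, 0.0130, -0.0450)
(τ − ω×Iω)/I = (-2.6333, -0.9611, 1.7500)
ω + α·dt = (-0.5527, 1.4808, -1.2650)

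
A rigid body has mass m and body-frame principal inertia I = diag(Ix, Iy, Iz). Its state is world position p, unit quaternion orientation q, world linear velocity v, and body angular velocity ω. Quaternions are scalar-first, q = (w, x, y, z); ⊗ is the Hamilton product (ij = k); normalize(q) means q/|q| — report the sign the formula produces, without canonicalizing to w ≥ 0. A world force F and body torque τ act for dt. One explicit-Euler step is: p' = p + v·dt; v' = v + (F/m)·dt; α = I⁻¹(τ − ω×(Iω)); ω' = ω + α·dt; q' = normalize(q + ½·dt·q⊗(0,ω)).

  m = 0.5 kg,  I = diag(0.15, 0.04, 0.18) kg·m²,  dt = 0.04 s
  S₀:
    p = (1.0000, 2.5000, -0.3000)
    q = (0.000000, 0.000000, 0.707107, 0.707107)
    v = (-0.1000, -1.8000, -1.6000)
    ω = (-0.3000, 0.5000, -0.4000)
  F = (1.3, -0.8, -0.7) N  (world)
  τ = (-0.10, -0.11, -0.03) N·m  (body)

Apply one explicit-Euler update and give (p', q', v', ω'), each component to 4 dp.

(τ − ω×Iω)/I = (-0.4800, -2.6600, -0.2583)
ω + α·dt = (-0.3192, 0.3936, -0.4103)
2q̇ = q⊗(0,ω) = (-0.0707107, -0.6363963, -0.2121321, 0.2121321)
q' = normalize(q + ½dt·q⊗(0,ω)) = (-0.0014, -0.0127, 0.7028, 0.7113)
p + v·dt = (0.9960, 2.4280, -0.3640)
new velocity v' = (0.0040, -1.8640, -1.6560)

p' = (0.9960, 2.4280, -0.3640)
q' = (-0.0014, -0.0127, 0.7028, 0.7113)
v' = (0.0040, -1.8640, -1.6560)
ω' = (-0.3192, 0.3936, -0.4103)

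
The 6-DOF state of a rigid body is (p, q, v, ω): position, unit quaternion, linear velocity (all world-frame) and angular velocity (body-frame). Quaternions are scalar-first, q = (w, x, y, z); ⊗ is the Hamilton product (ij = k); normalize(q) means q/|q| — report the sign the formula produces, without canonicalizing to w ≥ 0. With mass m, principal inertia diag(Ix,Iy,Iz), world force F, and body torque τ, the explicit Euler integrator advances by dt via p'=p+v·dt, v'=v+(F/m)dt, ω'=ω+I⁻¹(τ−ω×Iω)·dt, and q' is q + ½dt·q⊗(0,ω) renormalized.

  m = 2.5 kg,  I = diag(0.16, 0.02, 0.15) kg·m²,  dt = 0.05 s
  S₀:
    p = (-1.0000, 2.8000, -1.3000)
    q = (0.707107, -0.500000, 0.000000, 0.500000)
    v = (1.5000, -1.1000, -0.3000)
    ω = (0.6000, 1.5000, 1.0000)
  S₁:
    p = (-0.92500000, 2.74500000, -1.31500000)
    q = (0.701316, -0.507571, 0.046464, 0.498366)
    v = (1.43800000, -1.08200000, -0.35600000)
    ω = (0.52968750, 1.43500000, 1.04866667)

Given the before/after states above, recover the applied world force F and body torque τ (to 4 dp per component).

F = (-3.1000, 0.9000, -2.8000)
τ = (-0.0300, -0.0200, 0.0200)

rate change Δω = (-0.07031250, -0.06500000, 0.04866667)
I·α + gyro = (-0.0300, -0.0200, 0.0200)
Δv = v₁−v₀ = (-0.06200000, 0.01800000, -0.05600000)
F = m·Δv/dt = (-3.1000, 0.9000, -2.8000)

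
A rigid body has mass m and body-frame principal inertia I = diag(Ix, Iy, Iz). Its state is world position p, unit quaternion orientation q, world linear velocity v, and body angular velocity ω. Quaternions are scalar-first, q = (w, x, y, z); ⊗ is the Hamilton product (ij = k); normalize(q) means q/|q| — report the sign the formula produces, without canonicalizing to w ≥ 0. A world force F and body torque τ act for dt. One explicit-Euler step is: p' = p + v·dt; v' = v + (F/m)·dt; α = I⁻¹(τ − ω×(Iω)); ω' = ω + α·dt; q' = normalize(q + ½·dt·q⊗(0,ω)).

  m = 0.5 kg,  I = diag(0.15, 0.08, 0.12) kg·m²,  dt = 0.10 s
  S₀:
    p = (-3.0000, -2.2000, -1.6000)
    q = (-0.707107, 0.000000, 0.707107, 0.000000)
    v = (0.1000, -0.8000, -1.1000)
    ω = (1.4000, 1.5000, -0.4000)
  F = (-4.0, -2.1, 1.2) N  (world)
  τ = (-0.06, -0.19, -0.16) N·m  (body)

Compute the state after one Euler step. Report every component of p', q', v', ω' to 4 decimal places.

p' = (-2.9900, -2.2800, -1.7100)
q' = (-0.7560, -0.0633, 0.6505, -0.0352)
v' = (-0.7000, -1.2200, -0.8600)
ω' = (1.3760, 1.2835, -0.4108)

gyro term ω×Iω = (-0.0240, -0.0168, -0.1470)
α = I⁻¹(τ − ω×Iω) = (-0.2400, -2.1650, -0.1083)
ω' = ω + α·dt = (1.3760, 1.2835, -0.4108)
2q̇ = q⊗(0,ω) = (-1.0606605, -1.2727926, -1.0606605, -0.7071070)
updated quaternion q' = (-0.7560, -0.0633, 0.6505, -0.0352)
linear accel F/m = (-8.0000, -4.2000, 2.4000)
p + v·dt = (-2.9900, -2.2800, -1.7100)
new velocity v' = (-0.7000, -1.2200, -0.8600)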